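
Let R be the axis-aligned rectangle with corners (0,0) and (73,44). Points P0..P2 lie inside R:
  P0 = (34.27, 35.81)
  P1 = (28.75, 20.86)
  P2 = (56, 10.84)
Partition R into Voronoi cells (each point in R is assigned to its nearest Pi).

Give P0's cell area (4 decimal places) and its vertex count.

1. box [0,73]×[0,44]: [(0, 0) (73, 0) (73, 44) (0, 44)]
2. ⊥bis P0·P1 via (31.51,28.335): [(0, 39.9695) (73, 13.0156) (73, 44) (0, 44)]  |A|=1278.0447
3. ⊥bis P0·P2 via (45.135,23.325): [(0, 39.9695) (45.1182, 23.3104) (68.8927, 44) (0, 44)]  |A|=803.606
4. canonical 4-gon: [(0, 39.9695) (45.1182, 23.3104) (68.8927, 44) (0, 44)]
5. shoelace: 803.606

Area of P0's cell: 803.6060 (4 vertices)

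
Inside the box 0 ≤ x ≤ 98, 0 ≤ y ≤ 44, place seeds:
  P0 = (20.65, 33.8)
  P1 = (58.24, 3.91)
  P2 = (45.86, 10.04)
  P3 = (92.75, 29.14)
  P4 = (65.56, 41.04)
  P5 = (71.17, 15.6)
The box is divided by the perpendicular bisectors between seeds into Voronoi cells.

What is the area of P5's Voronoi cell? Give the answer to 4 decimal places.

Area of P5's cell: 700.5110

1. box [0,98]×[0,44]: [(0, 0) (98, 0) (98, 44) (0, 44)]
2. ⊥bis P5·P0 via (45.91,24.7): [(37.0117, 0) (98, 0) (98, 44) (52.8629, 44)]  |A|=2334.7581
3. ⊥bis P5·P1 via (64.705,9.755): [(47.4154, 28.8786) (73.5245, 0) (98, 0) (98, 44) (52.8629, 44)]  |A|=1807.5394
4. ⊥bis P5·P2 via (58.515,12.82): [(52.1191, 41.9353) (57.4176, 17.8154) (73.5245, 0) (98, 0) (98, 44) (52.8629, 44)]  |A|=1716.222
5. ⊥bis P5·P3 via (81.96,22.37): [(52.1191, 41.9353) (57.4176, 17.8154) (73.5245, 0) (95.9957, 0) (68.3886, 44) (52.8629, 44)]  |A|=1020.6766
6. ⊥bis P5·P4 via (68.365,28.32): [(55.7225, 25.5321) (57.4176, 17.8154) (73.5245, 0) (95.9957, 0) (77.0281, 30.2304)]  |A|=700.511
7. canonical 5-gon: [(55.7225, 25.5321) (57.4176, 17.8154) (73.5245, 0) (95.9957, 0) (77.0281, 30.2304)]
8. shoelace: 700.511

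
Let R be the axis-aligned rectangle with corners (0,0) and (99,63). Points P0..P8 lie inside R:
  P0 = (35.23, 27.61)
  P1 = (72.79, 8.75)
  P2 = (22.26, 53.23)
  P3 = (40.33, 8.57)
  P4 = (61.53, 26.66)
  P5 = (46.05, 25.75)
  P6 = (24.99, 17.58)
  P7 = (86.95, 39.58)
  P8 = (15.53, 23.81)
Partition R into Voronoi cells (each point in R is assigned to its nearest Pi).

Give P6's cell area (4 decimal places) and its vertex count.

Area of P6's cell: 397.8415 (4 vertices)

1. box [0,99]×[0,63]: [(0, 0) (99, 0) (99, 63) (0, 63)]
2. ⊥bis P6·P0 via (30.11,22.595): [(0, 53.3354) (0, 0) (52.2416, 0)]  |A|=1393.1645
3. ⊥bis P6·P1 via (48.89,13.165): [(47.3757, 4.9678) (0, 53.3354) (0, 0) (46.4581, 0)]  |A|=1378.7988
4. ⊥bis P6·P2 via (23.625,35.405): [(47.3757, 4.9678) (17.9857, 34.9732) (0, 33.5958) (0, 0) (46.4581, 0)]  |A|=1201.2839
5. ⊥bis P6·P3 via (32.66,13.075): [(35.1996, 17.3988) (17.9857, 34.9732) (0, 33.5958) (0, 0) (24.9804, 0)]  |A|=978.4925
6. ⊥bis P6·P4 via (43.26,22.12): [(35.1996, 17.3988) (17.9857, 34.9732) (0, 33.5958) (0, 0) (24.9804, 0)]  |A|=978.4925
7. ⊥bis P6·P5 via (35.52,21.665): [(35.1996, 17.3988) (17.9857, 34.9732) (0, 33.5958) (0, 0) (24.9804, 0)]  |A|=978.4925
8. ⊥bis P6·P7 via (55.97,28.58): [(35.1996, 17.3988) (17.9857, 34.9732) (0, 33.5958) (0, 0) (24.9804, 0)]  |A|=978.4925
9. ⊥bis P6·P8 via (20.26,20.695): [(35.1996, 17.3988) (24.9683, 27.8444) (6.6311, 0) (24.9804, 0)]  |A|=397.8415
10. canonical 4-gon: [(35.1996, 17.3988) (24.9683, 27.8444) (6.6311, 0) (24.9804, 0)]
11. shoelace: 397.8415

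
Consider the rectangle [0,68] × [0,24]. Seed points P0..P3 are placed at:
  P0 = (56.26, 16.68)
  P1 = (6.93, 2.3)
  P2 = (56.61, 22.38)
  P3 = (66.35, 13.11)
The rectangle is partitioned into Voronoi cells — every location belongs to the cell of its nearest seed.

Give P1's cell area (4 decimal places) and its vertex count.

Area of P1's cell: 740.2986 (5 vertices)

1. box [0,68]×[0,24]: [(0, 0) (68, 0) (68, 24) (0, 24)]
2. ⊥bis P1·P0 via (31.595,9.49): [(0, 0) (34.3614, 0) (27.3652, 24) (0, 24)]  |A|=740.7197
3. ⊥bis P1·P2 via (31.77,12.34): [(0, 0) (34.3614, 0) (28.1622, 21.266) (27.0572, 24) (0, 24)]  |A|=740.2986
4. ⊥bis P1·P3 via (36.64,7.705): [(0, 0) (34.3614, 0) (28.1622, 21.266) (27.0572, 24) (0, 24)]  |A|=740.2986
5. canonical 5-gon: [(0, 0) (34.3614, 0) (28.1622, 21.266) (27.0572, 24) (0, 24)]
6. shoelace: 740.2986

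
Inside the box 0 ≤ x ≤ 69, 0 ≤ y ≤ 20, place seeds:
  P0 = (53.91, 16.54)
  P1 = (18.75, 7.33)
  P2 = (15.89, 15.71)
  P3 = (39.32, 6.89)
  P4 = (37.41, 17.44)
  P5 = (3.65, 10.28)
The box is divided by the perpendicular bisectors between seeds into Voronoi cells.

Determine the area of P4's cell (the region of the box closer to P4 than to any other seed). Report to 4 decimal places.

Area of P4's cell: 150.6973

1. box [0,69]×[0,20]: [(0, 0) (69, 0) (69, 20) (0, 20)]
2. ⊥bis P4·P0 via (45.66,16.99): [(0, 0) (44.7333, 0) (45.8242, 20) (0, 20)]  |A|=905.5745
3. ⊥bis P4·P1 via (28.08,12.385): [(34.7902, 0) (44.7333, 0) (45.8242, 20) (23.9542, 20)]  |A|=318.1307
4. ⊥bis P4·P2 via (26.65,16.575): [(26.7964, 14.7542) (34.7902, 0) (44.7333, 0) (45.8242, 20) (26.3747, 20)]  |A|=311.782
5. ⊥bis P4·P3 via (38.365,12.165): [(26.7964, 14.7542) (29.1073, 10.489) (45.467, 13.4508) (45.8242, 20) (26.3747, 20)]  |A|=150.6973
6. ⊥bis P4·P5 via (20.53,13.86): [(26.7964, 14.7542) (29.1073, 10.489) (45.467, 13.4508) (45.8242, 20) (26.3747, 20)]  |A|=150.6973
7. canonical 5-gon: [(26.7964, 14.7542) (29.1073, 10.489) (45.467, 13.4508) (45.8242, 20) (26.3747, 20)]
8. shoelace: 150.6973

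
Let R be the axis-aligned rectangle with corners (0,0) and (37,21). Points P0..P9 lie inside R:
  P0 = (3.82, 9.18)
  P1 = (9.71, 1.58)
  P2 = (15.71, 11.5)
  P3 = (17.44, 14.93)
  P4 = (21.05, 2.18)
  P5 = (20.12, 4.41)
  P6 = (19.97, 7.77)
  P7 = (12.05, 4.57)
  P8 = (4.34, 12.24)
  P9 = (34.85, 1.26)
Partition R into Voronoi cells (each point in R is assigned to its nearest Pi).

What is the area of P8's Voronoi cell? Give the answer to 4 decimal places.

Area of P8's cell: 104.3427

1. box [0,37]×[0,21]: [(0, 0) (37, 0) (37, 21) (0, 21)]
2. ⊥bis P8·P0 via (4.08,10.71): [(0, 11.4033) (37, 5.1158) (37, 21) (0, 21)]  |A|=471.3969
3. ⊥bis P8·P1 via (7.025,6.91): [(0, 11.4033) (11.9227, 9.3772) (34.9951, 21) (0, 21)]  |A|=260.5789
4. ⊥bis P8·P2 via (10.025,11.87): [(0, 11.4033) (9.8853, 9.7235) (10.6192, 21) (0, 21)]  |A|=107.3068
5. ⊥bis P8·P3 via (10.89,13.585): [(0, 11.4033) (9.8853, 9.7235) (10.3179, 16.3709) (9.3674, 21) (0, 21)]  |A|=104.4094
6. ⊥bis P8·P4 via (12.695,7.21): [(0, 11.4033) (9.8853, 9.7235) (10.3179, 16.3709) (9.3674, 21) (0, 21)]  |A|=104.4094
7. ⊥bis P8·P5 via (12.23,8.325): [(0, 11.4033) (9.8853, 9.7235) (10.3179, 16.3709) (9.3674, 21) (0, 21)]  |A|=104.4094
8. ⊥bis P8·P6 via (12.155,10.005): [(0, 11.4033) (9.8853, 9.7235) (10.3179, 16.3709) (9.3674, 21) (0, 21)]  |A|=104.4094
9. ⊥bis P8·P7 via (8.195,8.405): [(0, 11.4033) (9.5614, 9.7785) (9.9118, 10.1308) (10.3179, 16.3709) (9.3674, 21) (0, 21)]  |A|=104.3427
10. ⊥bis P8·P9 via (19.595,6.75): [(0, 11.4033) (9.5614, 9.7785) (9.9118, 10.1308) (10.3179, 16.3709) (9.3674, 21) (0, 21)]  |A|=104.3427
11. canonical 6-gon: [(0, 11.4033) (9.5614, 9.7785) (9.9118, 10.1308) (10.3179, 16.3709) (9.3674, 21) (0, 21)]
12. shoelace: 104.3427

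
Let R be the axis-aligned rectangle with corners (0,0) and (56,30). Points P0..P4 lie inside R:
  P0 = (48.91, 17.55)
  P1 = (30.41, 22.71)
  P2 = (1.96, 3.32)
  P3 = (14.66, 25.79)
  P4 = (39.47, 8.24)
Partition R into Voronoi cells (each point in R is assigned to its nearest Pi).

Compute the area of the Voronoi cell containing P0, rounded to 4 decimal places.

1. box [0,56]×[0,30]: [(0, 0) (56, 0) (56, 30) (0, 30)]
2. ⊥bis P0·P1 via (39.66,20.13): [(34.0454, 0) (56, 0) (56, 30) (42.4129, 30)]  |A|=533.1256
3. ⊥bis P0·P2 via (25.435,10.435): [(34.0454, 0) (56, 0) (56, 30) (42.4129, 30)]  |A|=533.1256
4. ⊥bis P0·P3 via (31.785,21.67): [(34.0454, 0) (56, 0) (56, 30) (42.4129, 30)]  |A|=533.1256
5. ⊥bis P0·P4 via (44.19,12.895): [(39.0856, 18.0707) (56, 0.9201) (56, 30) (42.4129, 30)]  |A|=326.9768
6. canonical 4-gon: [(39.0856, 18.0707) (56, 0.9201) (56, 30) (42.4129, 30)]
7. shoelace: 326.9768

Area of P0's cell: 326.9768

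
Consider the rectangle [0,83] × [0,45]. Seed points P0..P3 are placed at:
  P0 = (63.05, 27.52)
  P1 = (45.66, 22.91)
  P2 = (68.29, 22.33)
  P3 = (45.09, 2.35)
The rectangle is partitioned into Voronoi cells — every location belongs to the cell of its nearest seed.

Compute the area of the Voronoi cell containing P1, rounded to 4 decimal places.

Area of P1's cell: 1700.1961

1. box [0,83]×[0,45]: [(0, 0) (83, 0) (83, 45) (0, 45)]
2. ⊥bis P1·P0 via (54.355,25.215): [(0, 0) (61.0394, 0) (49.1101, 45) (0, 45)]  |A|=2478.363
3. ⊥bis P1·P2 via (56.975,22.62): [(0, 0) (56.3953, 0) (56.8047, 15.9743) (49.1101, 45) (0, 45)]  |A|=2441.2698
4. ⊥bis P1·P3 via (45.375,12.63): [(0, 13.888) (56.7109, 12.3157) (56.8047, 15.9743) (49.1101, 45) (0, 45)]  |A|=1700.1961
5. canonical 5-gon: [(0, 13.888) (56.7109, 12.3157) (56.8047, 15.9743) (49.1101, 45) (0, 45)]
6. shoelace: 1700.1961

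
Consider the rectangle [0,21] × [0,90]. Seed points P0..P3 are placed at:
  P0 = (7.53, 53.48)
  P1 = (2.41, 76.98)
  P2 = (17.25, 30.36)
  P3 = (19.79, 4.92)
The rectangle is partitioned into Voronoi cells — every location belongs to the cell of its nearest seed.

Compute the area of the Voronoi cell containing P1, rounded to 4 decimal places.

1. box [0,21]×[0,90]: [(0, 0) (21, 0) (21, 90) (0, 90)]
2. ⊥bis P1·P0 via (4.97,65.23): [(0, 64.1472) (21, 68.7225) (21, 90) (0, 90)]  |A|=494.8685
3. ⊥bis P1·P2 via (9.83,53.67): [(0, 64.1472) (21, 68.7225) (21, 90) (0, 90)]  |A|=494.8685
4. ⊥bis P1·P3 via (11.1,40.95): [(0, 64.1472) (21, 68.7225) (21, 90) (0, 90)]  |A|=494.8685
5. canonical 4-gon: [(0, 64.1472) (21, 68.7225) (21, 90) (0, 90)]
6. shoelace: 494.8685

Area of P1's cell: 494.8685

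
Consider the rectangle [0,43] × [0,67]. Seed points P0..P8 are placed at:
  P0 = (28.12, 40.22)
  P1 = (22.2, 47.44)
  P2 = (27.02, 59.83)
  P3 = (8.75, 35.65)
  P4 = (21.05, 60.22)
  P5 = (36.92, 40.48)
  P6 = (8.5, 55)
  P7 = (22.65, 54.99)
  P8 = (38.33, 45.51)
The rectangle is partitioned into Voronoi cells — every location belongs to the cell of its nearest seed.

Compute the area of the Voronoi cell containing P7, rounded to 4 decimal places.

1. box [0,43]×[0,67]: [(0, 0) (43, 0) (43, 67) (0, 67)]
2. ⊥bis P7·P0 via (25.385,47.605): [(0, 38.2038) (43, 54.1286) (43, 67) (0, 67)]  |A|=895.853
3. ⊥bis P7·P1 via (22.425,51.215): [(0, 52.5516) (33.371, 50.5626) (43, 54.1286) (43, 67) (0, 67)]  |A|=656.4525
4. ⊥bis P7·P2 via (24.835,57.41): [(0, 52.5516) (32.3516, 50.6234) (14.2136, 67) (0, 67)]  |A|=350.0998
5. ⊥bis P7·P3 via (15.7,45.32): [(0, 56.6039) (6.1481, 52.1851) (32.3516, 50.6234) (14.2136, 67) (0, 67)]  |A|=337.6429
6. ⊥bis P7·P4 via (21.85,57.605): [(5.5467, 52.6174) (6.1481, 52.1851) (32.3516, 50.6234) (23.9182, 58.2377)]  |A|=98.8364
7. ⊥bis P7·P5 via (29.785,47.735): [(5.5467, 52.6174) (6.1481, 52.1851) (32.3516, 50.6234) (23.9182, 58.2377)]  |A|=98.8364
8. ⊥bis P7·P6 via (15.575,54.995): [(15.5755, 55.6855) (15.5726, 51.6234) (32.3516, 50.6234) (23.9182, 58.2377)]  |A|=76.6043
9. ⊥bis P7·P8 via (30.49,50.25): [(15.5755, 55.6855) (15.5726, 51.6234) (30.7726, 50.7175) (31.2934, 51.5788) (23.9182, 58.2377)]  |A|=75.8998
10. canonical 5-gon: [(15.5755, 55.6855) (15.5726, 51.6234) (30.7726, 50.7175) (31.2934, 51.5788) (23.9182, 58.2377)]
11. shoelace: 75.8998

Area of P7's cell: 75.8998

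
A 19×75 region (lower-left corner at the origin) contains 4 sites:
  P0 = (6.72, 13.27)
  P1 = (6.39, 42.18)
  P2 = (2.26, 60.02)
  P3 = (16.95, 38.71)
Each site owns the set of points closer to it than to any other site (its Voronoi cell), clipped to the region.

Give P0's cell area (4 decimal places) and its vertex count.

1. box [0,19]×[0,75]: [(0, 0) (19, 0) (19, 75) (0, 75)]
2. ⊥bis P0·P1 via (6.555,27.725): [(0, 27.6502) (0, 0) (19, 0) (19, 27.8671)]  |A|=527.4137
3. ⊥bis P0·P2 via (4.49,36.645): [(0, 27.6502) (0, 0) (19, 0) (19, 27.8671)]  |A|=527.4137
4. ⊥bis P0·P3 via (11.835,25.99): [(7.4937, 27.7357) (0, 27.6502) (0, 0) (19, 0) (19, 23.1088)]  |A|=500.0388
5. canonical 5-gon: [(7.4937, 27.7357) (0, 27.6502) (0, 0) (19, 0) (19, 23.1088)]
6. shoelace: 500.0388

Area of P0's cell: 500.0388 (5 vertices)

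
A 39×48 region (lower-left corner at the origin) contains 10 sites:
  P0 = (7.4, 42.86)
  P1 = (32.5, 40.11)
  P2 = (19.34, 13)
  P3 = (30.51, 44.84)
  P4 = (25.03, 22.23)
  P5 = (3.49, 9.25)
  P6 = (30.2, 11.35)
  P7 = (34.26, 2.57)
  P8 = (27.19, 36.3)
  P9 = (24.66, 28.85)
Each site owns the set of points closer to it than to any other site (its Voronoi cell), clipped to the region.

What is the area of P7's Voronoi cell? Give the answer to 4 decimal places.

Area of P7's cell: 104.1279

1. box [0,39]×[0,48]: [(0, 0) (39, 0) (39, 48) (0, 48)]
2. ⊥bis P7·P0 via (20.83,22.715): [(0, 8.8283) (0, 0) (39, 0) (39, 34.8283)]  |A|=851.305
3. ⊥bis P7·P1 via (33.38,21.34): [(17.6621, 20.6031) (0, 8.8283) (0, 0) (39, 0) (39, 21.6035)]  |A|=710.21
4. ⊥bis P7·P2 via (26.8,7.785): [(36.3739, 21.4804) (21.3578, 0) (39, 0) (39, 21.6035)]  |A|=217.8468
5. ⊥bis P7·P3 via (32.385,23.705): [(36.3739, 21.4804) (21.3578, 0) (39, 0) (39, 21.6035)]  |A|=217.8468
6. ⊥bis P7·P4 via (29.645,12.4): [(30.2124, 12.6664) (21.3578, 0) (39, 0) (39, 16.792)]  |A|=185.5122
7. ⊥bis P7·P5 via (18.875,5.91): [(30.2124, 12.6664) (21.3578, 0) (39, 0) (39, 16.792)]  |A|=185.5122
8. ⊥bis P7·P6 via (32.23,6.96): [(23.3541, 2.8556) (21.3578, 0) (39, 0) (39, 10.0905)]  |A|=104.1279
9. ⊥bis P7·P8 via (30.725,19.435): [(23.3541, 2.8556) (21.3578, 0) (39, 0) (39, 10.0905)]  |A|=104.1279
10. ⊥bis P7·P9 via (29.46,15.71): [(23.3541, 2.8556) (21.3578, 0) (39, 0) (39, 10.0905)]  |A|=104.1279
11. canonical 4-gon: [(23.3541, 2.8556) (21.3578, 0) (39, 0) (39, 10.0905)]
12. shoelace: 104.1279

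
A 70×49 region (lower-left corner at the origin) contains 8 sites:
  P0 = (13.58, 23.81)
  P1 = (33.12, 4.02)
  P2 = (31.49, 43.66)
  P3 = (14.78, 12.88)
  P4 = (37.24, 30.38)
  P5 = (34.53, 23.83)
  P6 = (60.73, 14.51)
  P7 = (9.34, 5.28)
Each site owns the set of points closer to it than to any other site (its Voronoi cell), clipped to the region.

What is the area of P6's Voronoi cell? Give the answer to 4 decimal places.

1. box [0,70]×[0,49]: [(0, 0) (70, 0) (70, 49) (0, 49)]
2. ⊥bis P6·P0 via (37.155,19.16): [(33.3758, 0) (70, 0) (70, 49) (43.0407, 49)]  |A|=1557.7944
3. ⊥bis P6·P1 via (46.925,9.265): [(39.209, 29.5737) (50.4451, 0) (70, 0) (70, 49) (43.0407, 49)]  |A|=1305.3939
4. ⊥bis P6·P2 via (46.11,29.085): [(41.2477, 24.2077) (50.4451, 0) (70, 0) (70, 49) (65.9637, 49)]  |A|=991.1548
5. ⊥bis P6·P3 via (37.755,13.695): [(41.2477, 24.2077) (50.4451, 0) (70, 0) (70, 49) (65.9637, 49)]  |A|=991.1548
6. ⊥bis P6·P4 via (48.985,22.445): [(44.4614, 15.7493) (50.4451, 0) (70, 0) (70, 49) (66.9257, 49)]  |A|=830.7955
7. ⊥bis P6·P5 via (47.63,19.17): [(48.5837, 21.851) (45.4694, 13.0962) (50.4451, 0) (70, 0) (70, 49) (66.9257, 49)]  |A|=822.2516
8. ⊥bis P6·P7 via (35.035,9.895): [(48.5837, 21.851) (45.4694, 13.0962) (50.4451, 0) (70, 0) (70, 49) (66.9257, 49)]  |A|=822.2516
9. canonical 6-gon: [(48.5837, 21.851) (45.4694, 13.0962) (50.4451, 0) (70, 0) (70, 49) (66.9257, 49)]
10. shoelace: 822.2516

Area of P6's cell: 822.2516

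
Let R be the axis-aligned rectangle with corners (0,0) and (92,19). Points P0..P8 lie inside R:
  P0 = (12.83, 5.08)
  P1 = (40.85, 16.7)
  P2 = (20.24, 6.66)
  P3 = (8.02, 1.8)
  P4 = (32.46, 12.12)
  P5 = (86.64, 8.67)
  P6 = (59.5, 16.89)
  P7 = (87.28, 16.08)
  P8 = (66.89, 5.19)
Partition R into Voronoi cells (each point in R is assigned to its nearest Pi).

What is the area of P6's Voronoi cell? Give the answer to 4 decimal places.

1. box [0,92]×[0,19]: [(0, 0) (92, 0) (92, 19) (0, 19)]
2. ⊥bis P6·P0 via (36.165,10.985): [(38.9448, 0) (92, 0) (92, 19) (34.1368, 19)]  |A|=1053.7251
3. ⊥bis P6·P1 via (50.175,16.795): [(50.3461, 0) (92, 0) (92, 19) (50.1525, 19)]  |A|=793.2629
4. ⊥bis P6·P2 via (39.87,11.775): [(50.3461, 0) (92, 0) (92, 19) (50.1525, 19)]  |A|=793.2629
5. ⊥bis P6·P3 via (33.76,9.345): [(50.3461, 0) (92, 0) (92, 19) (50.1525, 19)]  |A|=793.2629
6. ⊥bis P6·P4 via (45.98,14.505): [(50.3461, 0) (92, 0) (92, 19) (50.1525, 19)]  |A|=793.2629
7. ⊥bis P6·P5 via (73.07,12.78): [(50.3461, 0) (69.1993, 0) (74.9539, 19) (50.1525, 19)]  |A|=414.7178
8. ⊥bis P6·P7 via (73.39,16.485): [(50.3461, 0) (69.1993, 0) (73.3046, 13.5544) (73.4633, 19) (50.1525, 19)]  |A|=410.6594
9. ⊥bis P6·P8 via (63.195,11.04): [(50.3165, 2.9056) (73.4195, 17.4981) (73.4633, 19) (50.1525, 19)]  |A|=204.6164
10. canonical 4-gon: [(50.3165, 2.9056) (73.4195, 17.4981) (73.4633, 19) (50.1525, 19)]
11. shoelace: 204.6164

Area of P6's cell: 204.6164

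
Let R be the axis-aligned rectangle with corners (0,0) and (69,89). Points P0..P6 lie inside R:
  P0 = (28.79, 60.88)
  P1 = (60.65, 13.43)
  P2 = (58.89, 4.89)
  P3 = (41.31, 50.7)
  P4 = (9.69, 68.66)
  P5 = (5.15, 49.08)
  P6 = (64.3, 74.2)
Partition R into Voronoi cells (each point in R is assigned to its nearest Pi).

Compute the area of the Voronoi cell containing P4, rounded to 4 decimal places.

Area of P4's cell: 695.1923

1. box [0,69]×[0,89]: [(0, 0) (69, 0) (69, 89) (0, 89)]
2. ⊥bis P4·P0 via (19.24,64.77): [(0, 17.5356) (29.1096, 89) (0, 89)]  |A|=1040.1508
3. ⊥bis P4·P1 via (35.17,41.045): [(0, 17.5356) (29.1096, 89) (0, 89)]  |A|=1040.1508
4. ⊥bis P4·P2 via (34.29,36.775): [(0, 17.5356) (29.1096, 89) (0, 89)]  |A|=1040.1508
5. ⊥bis P4·P3 via (25.5,59.68): [(0, 17.5356) (29.1096, 89) (0, 89)]  |A|=1040.1508
6. ⊥bis P4·P5 via (7.42,58.87): [(0, 60.5905) (16.0241, 56.875) (29.1096, 89) (0, 89)]  |A|=695.1923
7. ⊥bis P4·P6 via (36.995,71.43): [(0, 60.5905) (16.0241, 56.875) (29.1096, 89) (0, 89)]  |A|=695.1923
8. canonical 4-gon: [(0, 60.5905) (16.0241, 56.875) (29.1096, 89) (0, 89)]
9. shoelace: 695.1923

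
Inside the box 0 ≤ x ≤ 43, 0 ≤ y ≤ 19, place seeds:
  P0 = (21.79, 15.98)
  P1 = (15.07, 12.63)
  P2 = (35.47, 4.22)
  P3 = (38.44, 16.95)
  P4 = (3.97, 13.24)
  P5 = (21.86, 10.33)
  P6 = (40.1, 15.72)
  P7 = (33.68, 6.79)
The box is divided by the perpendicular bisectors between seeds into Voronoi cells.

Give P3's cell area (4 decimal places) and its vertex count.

Area of P3's cell: 52.3320 (4 vertices)

1. box [0,43]×[0,19]: [(0, 0) (43, 0) (43, 19) (0, 19)]
2. ⊥bis P3·P0 via (30.115,16.465): [(31.0742, 0) (43, 0) (43, 19) (29.9673, 19)]  |A|=237.1054
3. ⊥bis P3·P1 via (26.755,14.79): [(31.0742, 0) (43, 0) (43, 19) (29.9673, 19)]  |A|=237.1054
4. ⊥bis P3·P2 via (36.955,10.585): [(30.368, 12.1218) (43, 9.1747) (43, 19) (29.9673, 19)]  |A|=106.8775
5. ⊥bis P3·P4 via (21.205,15.095): [(30.368, 12.1218) (43, 9.1747) (43, 19) (29.9673, 19)]  |A|=106.8775
6. ⊥bis P3·P5 via (30.15,13.64): [(30.3017, 13.26) (30.7961, 12.0219) (43, 9.1747) (43, 19) (29.9673, 19)]  |A|=106.6372
7. ⊥bis P3·P6 via (39.27,16.335): [(30.3017, 13.26) (30.7961, 12.0219) (35.2962, 10.972) (41.2447, 19) (29.9673, 19)]  |A|=61.7452
8. ⊥bis P3·P7 via (36.06,11.87): [(30.2234, 14.6045) (35.987, 11.9042) (41.2447, 19) (29.9673, 19)]  |A|=52.332
9. canonical 4-gon: [(30.2234, 14.6045) (35.987, 11.9042) (41.2447, 19) (29.9673, 19)]
10. shoelace: 52.332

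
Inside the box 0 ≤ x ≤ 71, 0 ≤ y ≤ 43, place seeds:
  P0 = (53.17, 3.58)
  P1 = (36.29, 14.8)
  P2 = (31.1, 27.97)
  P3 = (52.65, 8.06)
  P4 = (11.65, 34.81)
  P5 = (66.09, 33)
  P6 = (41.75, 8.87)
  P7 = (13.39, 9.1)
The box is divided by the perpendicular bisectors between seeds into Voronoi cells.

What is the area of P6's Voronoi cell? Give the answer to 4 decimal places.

1. box [0,71]×[0,43]: [(0, 0) (71, 0) (71, 43) (0, 43)]
2. ⊥bis P6·P0 via (47.46,6.225): [(0, 0) (44.5764, 0) (64.495, 43) (0, 43)]  |A|=2345.0361
3. ⊥bis P6·P1 via (39.02,11.835): [(26.1662, 0) (44.5764, 0) (58.2682, 29.5576)]  |A|=272.0809
4. ⊥bis P6·P2 via (36.425,18.42): [(26.1662, 0) (44.5764, 0) (58.2682, 29.5576)]  |A|=272.0809
5. ⊥bis P6·P3 via (47.2,8.465): [(48.0696, 20.1674) (26.1662, 0) (44.5764, 0) (46.9521, 5.1285)]  |A|=200.6403
6. ⊥bis P6·P4 via (26.7,21.84): [(48.0696, 20.1674) (26.1662, 0) (44.5764, 0) (46.9521, 5.1285)]  |A|=200.6403
7. ⊥bis P6·P5 via (53.92,20.935): [(48.0696, 20.1674) (26.1662, 0) (44.5764, 0) (46.9521, 5.1285)]  |A|=200.6403
8. ⊥bis P6·P7 via (27.57,8.985): [(48.0696, 20.1674) (27.5071, 1.2346) (27.4971, 0) (44.5764, 0) (46.9521, 5.1285)]  |A|=199.8188
9. canonical 5-gon: [(48.0696, 20.1674) (27.5071, 1.2346) (27.4971, 0) (44.5764, 0) (46.9521, 5.1285)]
10. shoelace: 199.8188

Area of P6's cell: 199.8188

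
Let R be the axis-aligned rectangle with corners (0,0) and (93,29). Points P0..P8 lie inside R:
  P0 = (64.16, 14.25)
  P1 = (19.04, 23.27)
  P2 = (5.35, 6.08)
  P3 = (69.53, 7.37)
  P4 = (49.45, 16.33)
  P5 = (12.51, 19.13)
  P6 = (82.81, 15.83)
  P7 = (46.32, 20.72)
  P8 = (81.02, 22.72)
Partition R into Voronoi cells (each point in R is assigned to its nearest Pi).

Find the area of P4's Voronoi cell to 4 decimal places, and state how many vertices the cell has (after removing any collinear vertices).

1. box [0,93]×[0,29]: [(0, 0) (93, 0) (93, 29) (0, 29)]
2. ⊥bis P4·P0 via (56.805,15.29): [(0, 0) (54.643, 0) (58.7436, 29) (0, 29)]  |A|=1644.1055
3. ⊥bis P4·P1 via (34.245,19.8): [(29.7264, 0) (54.643, 0) (58.7436, 29) (36.3446, 29)]  |A|=686.0771
4. ⊥bis P4·P2 via (27.4,11.205): [(29.8641, 0.6035) (30.0043, 0) (54.643, 0) (58.7436, 29) (36.3446, 29)]  |A|=685.9932
5. ⊥bis P4·P3 via (59.49,11.85): [(29.8641, 0.6035) (30.0043, 0) (54.2024, 0) (54.8474, 1.4456) (58.7436, 29) (36.3446, 29)]  |A|=685.6747
6. ⊥bis P4·P5 via (30.98,17.73): [(29.8641, 0.6035) (30.0043, 0) (54.2024, 0) (54.8474, 1.4456) (58.7436, 29) (36.3446, 29)]  |A|=685.6747
7. ⊥bis P4·P6 via (66.13,16.08): [(29.8641, 0.6035) (30.0043, 0) (54.2024, 0) (54.8474, 1.4456) (58.7436, 29) (36.3446, 29)]  |A|=685.6747
8. ⊥bis P4·P7 via (47.885,18.525): [(31.2468, 6.6622) (29.8641, 0.6035) (30.0043, 0) (54.2024, 0) (54.8474, 1.4456) (58.3138, 25.9606)]  |A|=398.5152
9. ⊥bis P4·P8 via (65.235,19.525): [(31.2468, 6.6622) (29.8641, 0.6035) (30.0043, 0) (54.2024, 0) (54.8474, 1.4456) (58.3138, 25.9606)]  |A|=398.5152
10. canonical 6-gon: [(31.2468, 6.6622) (29.8641, 0.6035) (30.0043, 0) (54.2024, 0) (54.8474, 1.4456) (58.3138, 25.9606)]
11. shoelace: 398.5152

Area of P4's cell: 398.5152 (6 vertices)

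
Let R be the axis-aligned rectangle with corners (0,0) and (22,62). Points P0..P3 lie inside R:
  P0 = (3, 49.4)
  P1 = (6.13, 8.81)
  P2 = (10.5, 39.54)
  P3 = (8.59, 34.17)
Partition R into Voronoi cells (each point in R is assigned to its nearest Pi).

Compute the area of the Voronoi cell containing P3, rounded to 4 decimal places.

Area of P3's cell: 334.1703

1. box [0,22]×[0,62]: [(0, 0) (22, 0) (22, 62) (0, 62)]
2. ⊥bis P3·P0 via (5.795,41.785): [(0, 39.658) (0, 0) (22, 0) (22, 47.7329)]  |A|=961.2996
3. ⊥bis P3·P1 via (7.36,21.49): [(0, 39.658) (0, 22.2039) (22, 20.0699) (22, 47.7329)]  |A|=496.2876
4. ⊥bis P3·P2 via (9.545,36.855): [(0.8191, 39.9586) (0, 39.658) (0, 22.2039) (22, 20.0699) (22, 32.425)]  |A|=334.1703
5. canonical 5-gon: [(0.8191, 39.9586) (0, 39.658) (0, 22.2039) (22, 20.0699) (22, 32.425)]
6. shoelace: 334.1703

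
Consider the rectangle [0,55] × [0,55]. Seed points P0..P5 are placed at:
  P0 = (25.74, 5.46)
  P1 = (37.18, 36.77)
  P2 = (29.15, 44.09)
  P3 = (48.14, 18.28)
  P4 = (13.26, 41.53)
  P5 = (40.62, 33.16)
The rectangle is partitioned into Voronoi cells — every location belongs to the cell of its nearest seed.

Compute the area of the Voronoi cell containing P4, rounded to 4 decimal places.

Area of P4's cell: 743.8730

1. box [0,55]×[0,55]: [(0, 0) (55, 0) (55, 55) (0, 55)]
2. ⊥bis P4·P0 via (19.5,23.495): [(0, 16.7481) (55, 35.7778) (55, 55) (0, 55)]  |A|=1580.5377
3. ⊥bis P4·P1 via (25.22,39.15): [(0, 16.7481) (22.2973, 24.4629) (28.3741, 55) (0, 55)]  |A|=859.689
4. ⊥bis P4·P2 via (21.205,42.81): [(0, 16.7481) (22.2973, 24.4629) (23.3271, 29.6379) (19.2411, 55) (0, 55)]  |A|=743.873
5. ⊥bis P4·P3 via (30.7,29.905): [(0, 16.7481) (22.2973, 24.4629) (23.3271, 29.6379) (19.2411, 55) (0, 55)]  |A|=743.873
6. ⊥bis P4·P5 via (26.94,37.345): [(0, 16.7481) (22.2973, 24.4629) (23.3271, 29.6379) (19.2411, 55) (0, 55)]  |A|=743.873
7. canonical 5-gon: [(0, 16.7481) (22.2973, 24.4629) (23.3271, 29.6379) (19.2411, 55) (0, 55)]
8. shoelace: 743.873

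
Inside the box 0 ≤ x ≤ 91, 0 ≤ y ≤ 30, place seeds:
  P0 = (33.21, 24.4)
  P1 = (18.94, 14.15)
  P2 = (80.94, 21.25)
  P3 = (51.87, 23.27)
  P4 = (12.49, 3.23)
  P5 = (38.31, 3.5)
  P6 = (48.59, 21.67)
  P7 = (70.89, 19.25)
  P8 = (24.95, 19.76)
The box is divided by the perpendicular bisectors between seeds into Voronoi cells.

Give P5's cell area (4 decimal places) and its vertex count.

Area of P5's cell: 339.9519 (7 vertices)

1. box [0,91]×[0,30]: [(0, 0) (91, 0) (91, 30) (0, 30)]
2. ⊥bis P5·P0 via (35.76,13.95): [(0, 5.2239) (0, 0) (91, 0) (91, 27.4296)]  |A|=1485.7339
3. ⊥bis P5·P1 via (28.625,8.825): [(30.7738, 12.7333) (23.7728, 0) (91, 0) (91, 27.4296)]  |A|=1254.0014
4. ⊥bis P5·P2 via (59.625,12.375): [(56.8286, 19.0911) (30.7738, 12.7333) (23.7728, 0) (64.7776, 0)]  |A|=535.0393
5. ⊥bis P5·P3 via (45.09,13.385): [(42.0341, 15.481) (30.7738, 12.7333) (23.7728, 0) (64.6049, 0)]  |A|=378.1318
6. ⊥bis P5·P4 via (25.4,3.365): [(42.0341, 15.481) (30.7738, 12.7333) (25.4042, 2.967) (25.4352, 0) (64.6049, 0)]  |A|=375.6657
7. ⊥bis P5·P6 via (43.45,12.585): [(59.4744, 3.5189) (39.4471, 14.8497) (30.7738, 12.7333) (25.4042, 2.967) (25.4352, 0) (64.6049, 0)]  |A|=354.6877
8. ⊥bis P5·P7 via (54.6,11.375): [(57.9925, 4.3573) (39.4471, 14.8497) (30.7738, 12.7333) (25.4042, 2.967) (25.4352, 0) (60.099, 0)]  |A|=344.4144
9. ⊥bis P5·P8 via (31.63,11.63): [(57.9925, 4.3573) (39.4471, 14.8497) (33.9017, 13.4965) (28.9619, 9.4378) (25.4042, 2.967) (25.4352, 0) (60.099, 0)]  |A|=339.9519
10. canonical 7-gon: [(57.9925, 4.3573) (39.4471, 14.8497) (33.9017, 13.4965) (28.9619, 9.4378) (25.4042, 2.967) (25.4352, 0) (60.099, 0)]
11. shoelace: 339.9519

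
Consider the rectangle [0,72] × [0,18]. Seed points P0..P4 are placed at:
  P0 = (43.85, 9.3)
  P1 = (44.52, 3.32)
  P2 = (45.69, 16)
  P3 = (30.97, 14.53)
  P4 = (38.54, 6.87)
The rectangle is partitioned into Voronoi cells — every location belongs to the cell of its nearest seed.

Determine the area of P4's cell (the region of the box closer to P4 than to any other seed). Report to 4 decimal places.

1. box [0,72]×[0,18]: [(0, 0) (72, 0) (72, 18) (0, 18)]
2. ⊥bis P4·P0 via (41.195,8.085): [(0, 0) (44.8949, 0) (36.6576, 18) (0, 18)]  |A|=733.9729
3. ⊥bis P4·P1 via (41.53,5.095): [(0, 0) (38.5054, 0) (42.1135, 6.0779) (36.6576, 18) (0, 18)]  |A|=714.5554
4. ⊥bis P4·P2 via (42.115,11.435): [(0, 0) (38.5054, 0) (42.1135, 6.0779) (38.2918, 14.4291) (33.732, 18) (0, 18)]  |A|=709.3318
5. ⊥bis P4·P3 via (34.755,10.7): [(23.9278, 0) (38.5054, 0) (42.1135, 6.0779) (38.3655, 14.268)]  |A|=130.1625
6. canonical 4-gon: [(23.9278, 0) (38.5054, 0) (42.1135, 6.0779) (38.3655, 14.268)]
7. shoelace: 130.1625

Area of P4's cell: 130.1625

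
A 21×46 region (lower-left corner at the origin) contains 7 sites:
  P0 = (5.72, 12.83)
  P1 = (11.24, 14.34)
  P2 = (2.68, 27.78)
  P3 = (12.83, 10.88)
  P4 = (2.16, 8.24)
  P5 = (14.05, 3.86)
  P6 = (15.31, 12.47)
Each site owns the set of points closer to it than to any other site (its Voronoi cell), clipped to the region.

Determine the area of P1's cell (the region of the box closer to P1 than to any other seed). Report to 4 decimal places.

1. box [0,21]×[0,46]: [(0, 0) (21, 0) (21, 46) (0, 46)]
2. ⊥bis P1·P0 via (8.48,13.585): [(0, 44.5847) (12.1962, 0) (21, 0) (21, 46) (0, 46)]  |A|=694.1181
3. ⊥bis P1·P2 via (6.96,21.06): [(6.5131, 20.7754) (12.1962, 0) (21, 0) (21, 30.0021)]  |A|=308.7706
4. ⊥bis P1·P3 via (12.035,12.61): [(6.5131, 20.7754) (9.1139, 11.2677) (21, 16.7298) (21, 30.0021)]  |A|=159.7458
5. ⊥bis P1·P4 via (6.7,11.29): [(6.5131, 20.7754) (9.1139, 11.2677) (21, 16.7298) (21, 30.0021)]  |A|=159.7458
6. ⊥bis P1·P5 via (12.645,9.1): [(6.5131, 20.7754) (9.1139, 11.2677) (21, 16.7298) (21, 30.0021)]  |A|=159.7458
7. ⊥bis P1·P6 via (13.275,13.405): [(20.8596, 29.9127) (6.5131, 20.7754) (9.1139, 11.2677) (13.1439, 13.1196)]  |A|=106.7772
8. canonical 4-gon: [(20.8596, 29.9127) (6.5131, 20.7754) (9.1139, 11.2677) (13.1439, 13.1196)]
9. shoelace: 106.7772

Area of P1's cell: 106.7772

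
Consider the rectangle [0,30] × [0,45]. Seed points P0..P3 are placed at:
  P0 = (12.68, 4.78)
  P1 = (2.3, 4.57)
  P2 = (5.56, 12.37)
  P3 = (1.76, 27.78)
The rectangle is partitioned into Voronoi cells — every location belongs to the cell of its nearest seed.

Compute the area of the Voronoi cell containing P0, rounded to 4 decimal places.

Area of P0's cell: 394.8729

1. box [0,30]×[0,45]: [(0, 0) (30, 0) (30, 45) (0, 45)]
2. ⊥bis P0·P1 via (7.49,4.675): [(7.5846, 0) (30, 0) (30, 45) (6.6742, 45)]  |A|=1029.178
3. ⊥bis P0·P2 via (9.12,8.575): [(7.4429, 7.0018) (7.5846, 0) (30, 0) (30, 28.162)]  |A|=396.1004
4. ⊥bis P0·P3 via (7.22,16.28): [(27.698, 26.0026) (7.4429, 7.0018) (7.5846, 0) (30, 0) (30, 27.0955)]  |A|=394.8729
5. canonical 5-gon: [(27.698, 26.0026) (7.4429, 7.0018) (7.5846, 0) (30, 0) (30, 27.0955)]
6. shoelace: 394.8729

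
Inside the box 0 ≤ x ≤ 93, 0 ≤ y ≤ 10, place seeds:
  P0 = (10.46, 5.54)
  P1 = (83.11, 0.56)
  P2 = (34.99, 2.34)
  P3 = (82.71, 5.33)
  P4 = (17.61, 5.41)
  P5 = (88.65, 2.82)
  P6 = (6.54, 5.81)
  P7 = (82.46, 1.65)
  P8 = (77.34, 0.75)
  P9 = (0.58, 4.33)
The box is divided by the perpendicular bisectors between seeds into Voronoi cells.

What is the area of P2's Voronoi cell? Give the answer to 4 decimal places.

1. box [0,93]×[0,10]: [(0, 0) (93, 0) (93, 10) (0, 10)]
2. ⊥bis P2·P0 via (22.725,3.94): [(22.211, 0) (93, 0) (93, 10) (23.5155, 10)]  |A|=701.3672
3. ⊥bis P2·P1 via (59.05,1.45): [(22.211, 0) (58.9964, 0) (59.3663, 10) (23.5155, 10)]  |A|=363.1804
4. ⊥bis P2·P3 via (58.85,3.835): [(22.211, 0) (58.9964, 0) (59.0312, 0.9426) (58.4637, 10) (23.5155, 10)]  |A|=359.093
5. ⊥bis P2·P4 via (26.3,3.875): [(25.6155, 0) (58.9964, 0) (59.0312, 0.9426) (58.4637, 10) (27.3819, 10)]  |A|=322.7386
6. ⊥bis P2·P5 via (61.82,2.58): [(25.6155, 0) (58.9964, 0) (59.0312, 0.9426) (58.4637, 10) (27.3819, 10)]  |A|=322.7386
7. ⊥bis P2·P6 via (20.765,4.075): [(25.6155, 0) (58.9964, 0) (59.0312, 0.9426) (58.4637, 10) (27.3819, 10)]  |A|=322.7386
8. ⊥bis P2·P7 via (58.725,1.995): [(25.6155, 0) (58.696, 0) (58.7702, 5.1079) (58.4637, 10) (27.3819, 10)]  |A|=321.7759
9. ⊥bis P2·P8 via (56.165,1.545): [(25.6155, 0) (56.107, 0) (56.4824, 10) (27.3819, 10)]  |A|=297.96
10. ⊥bis P2·P9 via (17.785,3.335): [(25.6155, 0) (56.107, 0) (56.4824, 10) (27.3819, 10)]  |A|=297.96
11. canonical 4-gon: [(25.6155, 0) (56.107, 0) (56.4824, 10) (27.3819, 10)]
12. shoelace: 297.96

Area of P2's cell: 297.9600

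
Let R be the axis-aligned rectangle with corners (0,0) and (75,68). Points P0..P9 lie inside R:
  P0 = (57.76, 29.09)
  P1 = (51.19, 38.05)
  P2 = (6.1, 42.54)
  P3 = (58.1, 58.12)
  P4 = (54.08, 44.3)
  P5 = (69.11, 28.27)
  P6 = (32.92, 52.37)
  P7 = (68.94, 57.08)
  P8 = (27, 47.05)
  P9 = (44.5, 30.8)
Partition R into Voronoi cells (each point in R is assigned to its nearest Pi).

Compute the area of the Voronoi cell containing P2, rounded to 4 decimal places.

1. box [0,75]×[0,68]: [(0, 0) (75, 0) (75, 68) (0, 68)]
2. ⊥bis P2·P0 via (31.93,35.815): [(0, 0) (22.6053, 0) (40.3096, 68) (0, 68)]  |A|=2139.1068
3. ⊥bis P2·P1 via (28.645,40.295): [(0, 0) (22.6053, 0) (25.888, 12.6083) (31.4038, 68) (0, 68)]  |A|=1892.455
4. ⊥bis P2·P3 via (32.1,50.33): [(0, 0) (22.6053, 0) (25.888, 12.6083) (30.2569, 56.4817) (26.8058, 68) (0, 68)]  |A|=1865.9743
5. ⊥bis P2·P4 via (30.09,43.42): [(0, 0) (22.6053, 0) (25.888, 12.6083) (29.7848, 51.7409) (29.5207, 58.9385) (26.8058, 68) (0, 68)]  |A|=1863.6495
6. ⊥bis P2·P5 via (37.605,35.405): [(0, 0) (22.6053, 0) (25.888, 12.6083) (29.7848, 51.7409) (29.5207, 58.9385) (26.8058, 68) (0, 68)]  |A|=1863.6495
7. ⊥bis P2·P6 via (19.51,47.455): [(0, 0) (22.6053, 0) (25.888, 12.6083) (27.254, 26.3263) (11.9799, 68) (0, 68)]  |A|=1487.722
8. ⊥bis P2·P7 via (37.52,49.81): [(0, 0) (22.6053, 0) (25.888, 12.6083) (27.254, 26.3263) (11.9799, 68) (0, 68)]  |A|=1487.722
9. ⊥bis P2·P8 via (16.55,44.795): [(0, 0) (22.6053, 0) (24.5798, 7.5837) (11.5426, 68) (0, 68)]  |A|=1270.1103
10. ⊥bis P2·P9 via (25.3,36.67): [(0, 0) (14.0889, 0) (21.1983, 23.254) (11.5426, 68) (0, 68)]  |A|=1142.7976
11. canonical 5-gon: [(0, 0) (14.0889, 0) (21.1983, 23.254) (11.5426, 68) (0, 68)]
12. shoelace: 1142.7976

Area of P2's cell: 1142.7976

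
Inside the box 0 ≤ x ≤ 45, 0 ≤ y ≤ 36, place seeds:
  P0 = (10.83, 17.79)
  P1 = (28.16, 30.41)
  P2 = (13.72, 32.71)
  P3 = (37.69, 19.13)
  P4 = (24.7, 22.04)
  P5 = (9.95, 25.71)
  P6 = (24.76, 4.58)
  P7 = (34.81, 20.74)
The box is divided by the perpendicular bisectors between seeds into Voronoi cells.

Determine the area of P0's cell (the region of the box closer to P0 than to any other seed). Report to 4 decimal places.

1. box [0,45]×[0,36]: [(0, 0) (45, 0) (45, 36) (0, 36)]
2. ⊥bis P0·P1 via (19.495,24.1): [(0, 0) (37.045, 0) (10.8292, 36) (0, 36)]  |A|=861.7364
3. ⊥bis P0·P2 via (12.275,25.25): [(0, 27.6277) (0, 0) (37.045, 0) (19.7057, 23.8107)]  |A|=713.2447
4. ⊥bis P0·P3 via (24.26,18.46): [(0, 27.6277) (0, 0) (25.1809, 0) (24.3084, 17.4902) (19.7057, 23.8107)]  |A|=609.4922
5. ⊥bis P0·P4 via (17.765,19.915): [(16.3735, 24.4561) (0, 27.6277) (0, 0) (23.8673, 0)]  |A|=518.0317
6. ⊥bis P0·P5 via (10.39,21.75): [(16.9784, 22.482) (0, 20.5956) (0, 0) (23.8673, 0)]  |A|=443.1327
7. ⊥bis P0·P6 via (17.795,11.185): [(19.7941, 13.293) (16.9784, 22.482) (0, 20.5956) (0, 0) (7.1881, 0)]  |A|=332.2743
8. ⊥bis P0·P7 via (22.82,19.265): [(19.7941, 13.293) (16.9784, 22.482) (0, 20.5956) (0, 0) (7.1881, 0)]  |A|=332.2743
9. canonical 5-gon: [(19.7941, 13.293) (16.9784, 22.482) (0, 20.5956) (0, 0) (7.1881, 0)]
10. shoelace: 332.2743

Area of P0's cell: 332.2743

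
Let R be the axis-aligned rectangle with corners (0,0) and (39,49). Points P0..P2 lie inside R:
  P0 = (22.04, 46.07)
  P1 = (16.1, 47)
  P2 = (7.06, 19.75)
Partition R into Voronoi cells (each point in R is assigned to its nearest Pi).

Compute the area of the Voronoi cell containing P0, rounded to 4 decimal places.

1. box [0,39]×[0,49]: [(0, 0) (39, 0) (39, 49) (0, 49)]
2. ⊥bis P0·P1 via (19.07,46.535): [(11.7842, 0) (39, 0) (39, 49) (19.4559, 49)]  |A|=1145.6163
3. ⊥bis P0·P2 via (14.55,32.91): [(16.7415, 31.6627) (39, 18.9943) (39, 49) (19.4559, 49)]  |A|=503.3613
4. canonical 4-gon: [(16.7415, 31.6627) (39, 18.9943) (39, 49) (19.4559, 49)]
5. shoelace: 503.3613

Area of P0's cell: 503.3613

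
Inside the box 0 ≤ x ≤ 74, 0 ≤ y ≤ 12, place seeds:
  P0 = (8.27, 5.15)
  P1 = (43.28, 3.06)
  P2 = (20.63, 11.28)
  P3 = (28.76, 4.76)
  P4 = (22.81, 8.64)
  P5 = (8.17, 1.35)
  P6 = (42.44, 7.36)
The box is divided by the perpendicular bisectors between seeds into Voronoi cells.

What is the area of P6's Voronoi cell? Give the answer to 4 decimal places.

1. box [0,74]×[0,12]: [(0, 0) (74, 0) (74, 12) (0, 12)]
2. ⊥bis P6·P0 via (25.355,6.255): [(25.7596, 0) (74, 0) (74, 12) (24.9834, 12)]  |A|=583.5421
3. ⊥bis P6·P1 via (42.86,5.21): [(25.6402, 1.8461) (74, 11.2932) (74, 12) (24.9834, 12)]  |A|=265.9454
4. ⊥bis P6·P2 via (31.535,9.32): [(30.3573, 2.7676) (74, 11.2932) (74, 12) (32.0167, 12)]  |A|=209.2272
5. ⊥bis P6·P3 via (35.6,6.06): [(36.0157, 3.873) (74, 11.2932) (74, 12) (34.4711, 12)]  |A|=174.0509
6. ⊥bis P6·P4 via (32.625,8): [(36.0157, 3.873) (74, 11.2932) (74, 12) (34.4711, 12)]  |A|=174.0509
7. ⊥bis P6·P5 via (25.305,4.355): [(36.0157, 3.873) (74, 11.2932) (74, 12) (34.4711, 12)]  |A|=174.0509
8. canonical 4-gon: [(36.0157, 3.873) (74, 11.2932) (74, 12) (34.4711, 12)]
9. shoelace: 174.0509

Area of P6's cell: 174.0509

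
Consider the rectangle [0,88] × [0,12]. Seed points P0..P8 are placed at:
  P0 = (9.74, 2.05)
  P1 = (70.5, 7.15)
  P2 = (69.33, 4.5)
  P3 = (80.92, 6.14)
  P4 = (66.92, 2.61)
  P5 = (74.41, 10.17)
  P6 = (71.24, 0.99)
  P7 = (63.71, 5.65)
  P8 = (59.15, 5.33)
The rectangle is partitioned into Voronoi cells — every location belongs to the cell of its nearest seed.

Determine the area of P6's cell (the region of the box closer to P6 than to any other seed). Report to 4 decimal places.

1. box [0,88]×[0,12]: [(0, 0) (88, 0) (88, 12) (0, 12)]
2. ⊥bis P6·P0 via (40.49,1.52): [(40.4638, 0) (88, 0) (88, 12) (40.6706, 12)]  |A|=569.1934
3. ⊥bis P6·P1 via (70.87,4.07): [(40.471, 0.4182) (40.4638, 0) (88, 0) (88, 6.1278)]  |A|=155.5638
4. ⊥bis P6·P2 via (70.285,2.745): [(73.244, 4.3552) (65.2405, 0) (88, 0) (88, 6.1278)]  |A|=94.7719
5. ⊥bis P6·P3 via (76.08,3.565): [(75.5145, 4.6279) (73.244, 4.3552) (65.2405, 0) (77.9767, 0)]  |A|=33.3237
6. ⊥bis P6·P4 via (69.08,1.8): [(75.5145, 4.6279) (73.244, 4.3552) (69.2163, 2.1635) (68.405, 0) (77.9767, 0)]  |A|=29.9006
7. ⊥bis P6·P5 via (72.825,5.58): [(75.5145, 4.6279) (73.244, 4.3552) (69.2163, 2.1635) (68.405, 0) (77.9767, 0)]  |A|=29.9006
8. ⊥bis P6·P7 via (67.475,3.32): [(75.5145, 4.6279) (73.244, 4.3552) (69.2163, 2.1635) (68.405, 0) (77.9767, 0)]  |A|=29.9006
9. ⊥bis P6·P8 via (65.195,3.16): [(75.5145, 4.6279) (73.244, 4.3552) (69.2163, 2.1635) (68.405, 0) (77.9767, 0)]  |A|=29.9006
10. canonical 5-gon: [(75.5145, 4.6279) (73.244, 4.3552) (69.2163, 2.1635) (68.405, 0) (77.9767, 0)]
11. shoelace: 29.9006

Area of P6's cell: 29.9006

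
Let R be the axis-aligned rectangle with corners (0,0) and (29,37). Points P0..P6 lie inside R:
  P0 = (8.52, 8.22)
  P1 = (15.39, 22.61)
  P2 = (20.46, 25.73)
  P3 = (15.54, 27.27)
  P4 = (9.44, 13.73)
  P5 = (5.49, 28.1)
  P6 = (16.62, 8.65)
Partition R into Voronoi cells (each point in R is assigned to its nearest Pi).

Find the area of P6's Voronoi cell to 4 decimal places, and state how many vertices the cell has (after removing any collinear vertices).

Area of P6's cell: 247.3015 (6 vertices)

1. box [0,29]×[0,37]: [(0, 0) (29, 0) (29, 37) (0, 37)]
2. ⊥bis P6·P0 via (12.57,8.435): [(13.0178, 0) (29, 0) (29, 37) (11.0536, 37)]  |A|=627.6796
3. ⊥bis P6·P1 via (16.005,15.63): [(12.2058, 15.2953) (13.0178, 0) (29, 0) (29, 16.775)]  |A|=263.0871
4. ⊥bis P6·P2 via (18.54,17.19): [(22.8113, 16.2297) (12.2058, 15.2953) (13.0178, 0) (29, 0) (29, 14.8383)]  |A|=257.0945
5. ⊥bis P6·P3 via (16.08,17.96): [(22.8113, 16.2297) (12.2058, 15.2953) (13.0178, 0) (29, 0) (29, 14.8383)]  |A|=257.0945
6. ⊥bis P6·P4 via (13.03,11.19): [(22.8113, 16.2297) (16.1825, 15.6456) (12.4661, 10.3929) (13.0178, 0) (29, 0) (29, 14.8383)]  |A|=247.3015
7. ⊥bis P6·P5 via (11.055,18.375): [(22.8113, 16.2297) (16.1825, 15.6456) (12.4661, 10.3929) (13.0178, 0) (29, 0) (29, 14.8383)]  |A|=247.3015
8. canonical 6-gon: [(22.8113, 16.2297) (16.1825, 15.6456) (12.4661, 10.3929) (13.0178, 0) (29, 0) (29, 14.8383)]
9. shoelace: 247.3015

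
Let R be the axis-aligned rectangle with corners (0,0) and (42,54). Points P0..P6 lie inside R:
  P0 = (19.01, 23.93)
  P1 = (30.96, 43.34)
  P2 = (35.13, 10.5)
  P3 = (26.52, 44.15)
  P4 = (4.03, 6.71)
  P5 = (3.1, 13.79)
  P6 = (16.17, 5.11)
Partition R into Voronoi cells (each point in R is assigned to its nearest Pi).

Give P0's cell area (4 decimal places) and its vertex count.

Area of P0's cell: 533.7098 (6 vertices)

1. box [0,42]×[0,54]: [(0, 0) (42, 0) (42, 54) (0, 54)]
2. ⊥bis P0·P1 via (24.985,33.635): [(0, 49.0173) (0, 0) (42, 0) (42, 23.1595)]  |A|=1515.7134
3. ⊥bis P0·P2 via (27.07,17.215): [(35.4052, 27.2197) (0, 49.0173) (0, 0) (12.7277, 0)]  |A|=1040.9557
4. ⊥bis P0·P3 via (22.765,34.04): [(35.4052, 27.2197) (26.7027, 32.5775) (0, 42.4952) (0, 0) (12.7277, 0)]  |A|=953.8774
5. ⊥bis P0·P4 via (11.52,15.32): [(19.6204, 8.2733) (35.4052, 27.2197) (26.7027, 32.5775) (0, 42.4952) (0, 25.3415)]  |A|=652.6222
6. ⊥bis P0·P5 via (11.055,18.86): [(15.5399, 11.823) (19.6204, 8.2733) (35.4052, 27.2197) (26.7027, 32.5775) (0, 42.4952) (0, 36.2057)]  |A|=568.2077
7. ⊥bis P0·P6 via (17.59,14.52): [(13.42, 15.1493) (24.0167, 13.5502) (35.4052, 27.2197) (26.7027, 32.5775) (0, 42.4952) (0, 36.2057)]  |A|=533.7098
8. canonical 6-gon: [(13.42, 15.1493) (24.0167, 13.5502) (35.4052, 27.2197) (26.7027, 32.5775) (0, 42.4952) (0, 36.2057)]
9. shoelace: 533.7098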